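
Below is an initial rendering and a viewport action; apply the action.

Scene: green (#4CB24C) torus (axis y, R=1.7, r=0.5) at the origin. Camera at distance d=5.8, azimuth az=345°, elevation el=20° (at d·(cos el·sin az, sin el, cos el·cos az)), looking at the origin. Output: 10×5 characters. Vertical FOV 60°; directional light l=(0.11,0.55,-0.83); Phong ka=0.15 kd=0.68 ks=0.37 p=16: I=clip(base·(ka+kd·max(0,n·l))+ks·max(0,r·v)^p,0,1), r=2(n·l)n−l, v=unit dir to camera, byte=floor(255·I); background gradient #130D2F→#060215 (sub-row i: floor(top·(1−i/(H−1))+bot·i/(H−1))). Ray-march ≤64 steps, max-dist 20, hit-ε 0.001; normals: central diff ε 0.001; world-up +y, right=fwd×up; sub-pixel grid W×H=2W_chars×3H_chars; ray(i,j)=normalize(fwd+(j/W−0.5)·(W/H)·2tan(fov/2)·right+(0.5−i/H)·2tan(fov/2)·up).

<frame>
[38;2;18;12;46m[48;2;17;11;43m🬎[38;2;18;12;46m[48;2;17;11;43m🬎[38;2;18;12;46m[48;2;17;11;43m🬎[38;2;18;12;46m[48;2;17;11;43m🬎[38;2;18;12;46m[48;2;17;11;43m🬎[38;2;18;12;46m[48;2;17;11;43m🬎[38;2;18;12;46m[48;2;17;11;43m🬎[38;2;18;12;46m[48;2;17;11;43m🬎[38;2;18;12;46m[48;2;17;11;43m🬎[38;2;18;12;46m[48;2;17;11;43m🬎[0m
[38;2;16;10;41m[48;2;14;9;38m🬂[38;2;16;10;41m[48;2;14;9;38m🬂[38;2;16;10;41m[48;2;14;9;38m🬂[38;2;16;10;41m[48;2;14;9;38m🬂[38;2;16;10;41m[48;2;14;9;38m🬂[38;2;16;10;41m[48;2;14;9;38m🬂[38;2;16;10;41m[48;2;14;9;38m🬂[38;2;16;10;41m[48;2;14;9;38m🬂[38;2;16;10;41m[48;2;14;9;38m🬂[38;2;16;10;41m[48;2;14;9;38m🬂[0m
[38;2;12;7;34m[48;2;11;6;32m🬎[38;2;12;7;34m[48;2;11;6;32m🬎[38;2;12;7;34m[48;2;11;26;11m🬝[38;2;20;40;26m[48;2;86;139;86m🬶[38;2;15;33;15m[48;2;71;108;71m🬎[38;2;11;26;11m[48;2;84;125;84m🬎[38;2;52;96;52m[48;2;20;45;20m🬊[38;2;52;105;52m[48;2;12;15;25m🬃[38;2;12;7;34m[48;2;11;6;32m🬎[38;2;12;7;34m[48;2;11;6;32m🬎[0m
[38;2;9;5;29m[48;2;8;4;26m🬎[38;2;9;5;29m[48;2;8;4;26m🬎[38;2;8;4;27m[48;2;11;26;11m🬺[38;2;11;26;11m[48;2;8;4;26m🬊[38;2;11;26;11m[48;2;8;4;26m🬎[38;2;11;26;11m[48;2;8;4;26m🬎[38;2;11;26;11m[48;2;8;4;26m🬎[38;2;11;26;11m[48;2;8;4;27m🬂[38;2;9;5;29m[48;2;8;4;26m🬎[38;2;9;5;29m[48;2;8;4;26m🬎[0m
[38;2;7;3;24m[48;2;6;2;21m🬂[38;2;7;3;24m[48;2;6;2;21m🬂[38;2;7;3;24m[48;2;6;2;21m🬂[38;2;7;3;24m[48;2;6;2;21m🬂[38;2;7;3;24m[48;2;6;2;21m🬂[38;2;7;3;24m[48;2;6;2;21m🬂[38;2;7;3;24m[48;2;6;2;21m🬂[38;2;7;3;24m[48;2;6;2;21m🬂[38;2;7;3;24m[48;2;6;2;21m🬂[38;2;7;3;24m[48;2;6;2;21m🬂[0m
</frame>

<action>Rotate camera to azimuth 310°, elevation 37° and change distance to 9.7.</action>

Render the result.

<frame>
[38;2;18;12;46m[48;2;17;11;43m🬎[38;2;18;12;46m[48;2;17;11;43m🬎[38;2;18;12;46m[48;2;17;11;43m🬎[38;2;18;12;46m[48;2;17;11;43m🬎[38;2;18;12;46m[48;2;17;11;43m🬎[38;2;18;12;46m[48;2;17;11;43m🬎[38;2;18;12;46m[48;2;17;11;43m🬎[38;2;18;12;46m[48;2;17;11;43m🬎[38;2;18;12;46m[48;2;17;11;43m🬎[38;2;18;12;46m[48;2;17;11;43m🬎[0m
[38;2;16;10;41m[48;2;14;9;38m🬂[38;2;16;10;41m[48;2;14;9;38m🬂[38;2;16;10;41m[48;2;14;9;38m🬂[38;2;16;10;41m[48;2;14;9;38m🬂[38;2;16;10;41m[48;2;14;9;38m🬂[38;2;16;10;41m[48;2;14;9;38m🬂[38;2;16;10;41m[48;2;14;9;38m🬂[38;2;16;10;41m[48;2;14;9;38m🬂[38;2;16;10;41m[48;2;14;9;38m🬂[38;2;16;10;41m[48;2;14;9;38m🬂[0m
[38;2;12;7;34m[48;2;11;6;32m🬎[38;2;12;7;34m[48;2;11;6;32m🬎[38;2;12;7;34m[48;2;11;6;32m🬎[38;2;12;7;34m[48;2;11;6;32m🬎[38;2;80;133;80m[48;2;17;32;26m🬏[38;2;43;92;43m[48;2;13;18;25m🬁[38;2;104;171;104m[48;2;16;21;33m🬃[38;2;12;7;34m[48;2;11;6;32m🬎[38;2;12;7;34m[48;2;11;6;32m🬎[38;2;12;7;34m[48;2;11;6;32m🬎[0m
[38;2;9;5;29m[48;2;8;4;26m🬎[38;2;9;5;29m[48;2;8;4;26m🬎[38;2;9;5;29m[48;2;8;4;26m🬎[38;2;9;5;29m[48;2;8;4;26m🬎[38;2;12;30;12m[48;2;8;4;27m🬂[38;2;11;28;11m[48;2;8;4;27m🬂[38;2;11;26;11m[48;2;8;4;27m🬀[38;2;9;5;29m[48;2;8;4;26m🬎[38;2;9;5;29m[48;2;8;4;26m🬎[38;2;9;5;29m[48;2;8;4;26m🬎[0m
[38;2;7;3;24m[48;2;6;2;21m🬂[38;2;7;3;24m[48;2;6;2;21m🬂[38;2;7;3;24m[48;2;6;2;21m🬂[38;2;7;3;24m[48;2;6;2;21m🬂[38;2;7;3;24m[48;2;6;2;21m🬂[38;2;7;3;24m[48;2;6;2;21m🬂[38;2;7;3;24m[48;2;6;2;21m🬂[38;2;7;3;24m[48;2;6;2;21m🬂[38;2;7;3;24m[48;2;6;2;21m🬂[38;2;7;3;24m[48;2;6;2;21m🬂[0m
</frame>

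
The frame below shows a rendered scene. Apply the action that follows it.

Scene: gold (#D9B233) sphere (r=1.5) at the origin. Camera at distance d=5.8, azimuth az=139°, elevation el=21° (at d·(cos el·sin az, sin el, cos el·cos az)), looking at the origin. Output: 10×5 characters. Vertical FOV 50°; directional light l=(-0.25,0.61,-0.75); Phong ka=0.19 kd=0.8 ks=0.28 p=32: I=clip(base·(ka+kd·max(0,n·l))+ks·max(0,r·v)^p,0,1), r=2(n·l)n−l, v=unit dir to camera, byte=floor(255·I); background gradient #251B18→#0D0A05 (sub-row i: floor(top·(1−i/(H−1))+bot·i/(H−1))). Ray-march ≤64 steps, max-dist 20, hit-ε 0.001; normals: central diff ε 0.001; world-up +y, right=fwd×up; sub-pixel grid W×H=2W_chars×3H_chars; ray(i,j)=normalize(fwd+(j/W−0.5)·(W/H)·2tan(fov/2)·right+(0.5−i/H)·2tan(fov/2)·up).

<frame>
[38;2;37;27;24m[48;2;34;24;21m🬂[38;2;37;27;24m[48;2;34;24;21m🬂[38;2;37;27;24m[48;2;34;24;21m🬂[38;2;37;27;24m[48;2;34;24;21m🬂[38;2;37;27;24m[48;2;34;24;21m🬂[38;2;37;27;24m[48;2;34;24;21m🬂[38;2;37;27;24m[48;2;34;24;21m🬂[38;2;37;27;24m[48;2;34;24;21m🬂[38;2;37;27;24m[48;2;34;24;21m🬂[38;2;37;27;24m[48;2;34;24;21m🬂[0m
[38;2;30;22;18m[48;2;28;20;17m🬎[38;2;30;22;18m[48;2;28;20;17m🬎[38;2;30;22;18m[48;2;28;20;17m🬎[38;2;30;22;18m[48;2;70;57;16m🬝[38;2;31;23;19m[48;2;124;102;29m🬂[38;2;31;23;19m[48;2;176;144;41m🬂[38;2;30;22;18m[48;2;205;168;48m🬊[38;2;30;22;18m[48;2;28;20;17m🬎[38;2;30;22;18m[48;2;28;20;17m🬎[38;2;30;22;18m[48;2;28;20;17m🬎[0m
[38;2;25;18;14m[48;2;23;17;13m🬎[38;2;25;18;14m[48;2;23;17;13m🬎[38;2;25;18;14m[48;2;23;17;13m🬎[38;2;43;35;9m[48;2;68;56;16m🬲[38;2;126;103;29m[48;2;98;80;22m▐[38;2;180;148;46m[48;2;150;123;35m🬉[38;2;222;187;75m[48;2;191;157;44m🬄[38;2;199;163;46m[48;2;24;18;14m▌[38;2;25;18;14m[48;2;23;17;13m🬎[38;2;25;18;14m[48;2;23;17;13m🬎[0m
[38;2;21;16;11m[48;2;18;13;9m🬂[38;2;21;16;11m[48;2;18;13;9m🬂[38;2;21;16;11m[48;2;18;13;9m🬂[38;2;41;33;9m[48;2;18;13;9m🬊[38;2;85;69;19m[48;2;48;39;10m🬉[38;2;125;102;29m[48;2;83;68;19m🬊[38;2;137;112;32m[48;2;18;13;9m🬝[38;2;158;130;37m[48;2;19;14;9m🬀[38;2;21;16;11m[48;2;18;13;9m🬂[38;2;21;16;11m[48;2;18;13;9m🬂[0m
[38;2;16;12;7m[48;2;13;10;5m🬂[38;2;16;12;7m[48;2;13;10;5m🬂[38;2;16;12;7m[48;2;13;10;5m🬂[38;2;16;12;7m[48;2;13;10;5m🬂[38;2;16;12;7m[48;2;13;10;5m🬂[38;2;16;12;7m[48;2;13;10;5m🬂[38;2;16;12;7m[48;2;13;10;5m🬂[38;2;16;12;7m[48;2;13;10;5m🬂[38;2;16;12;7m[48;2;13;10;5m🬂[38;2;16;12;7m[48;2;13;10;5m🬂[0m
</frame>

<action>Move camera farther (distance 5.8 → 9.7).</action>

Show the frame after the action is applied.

<frame>
[38;2;37;27;24m[48;2;34;24;21m🬂[38;2;37;27;24m[48;2;34;24;21m🬂[38;2;37;27;24m[48;2;34;24;21m🬂[38;2;37;27;24m[48;2;34;24;21m🬂[38;2;37;27;24m[48;2;34;24;21m🬂[38;2;37;27;24m[48;2;34;24;21m🬂[38;2;37;27;24m[48;2;34;24;21m🬂[38;2;37;27;24m[48;2;34;24;21m🬂[38;2;37;27;24m[48;2;34;24;21m🬂[38;2;37;27;24m[48;2;34;24;21m🬂[0m
[38;2;30;22;18m[48;2;28;20;17m🬎[38;2;30;22;18m[48;2;28;20;17m🬎[38;2;30;22;18m[48;2;28;20;17m🬎[38;2;30;22;18m[48;2;28;20;17m🬎[38;2;30;22;18m[48;2;28;20;17m🬎[38;2;140;115;32m[48;2;30;22;18m🬏[38;2;30;22;18m[48;2;28;20;17m🬎[38;2;30;22;18m[48;2;28;20;17m🬎[38;2;30;22;18m[48;2;28;20;17m🬎[38;2;30;22;18m[48;2;28;20;17m🬎[0m
[38;2;25;18;14m[48;2;23;17;13m🬎[38;2;25;18;14m[48;2;23;17;13m🬎[38;2;25;18;14m[48;2;23;17;13m🬎[38;2;25;18;14m[48;2;23;17;13m🬎[38;2;41;33;9m[48;2;102;84;23m▌[38;2;224;188;74m[48;2;154;126;35m🬉[38;2;197;162;46m[48;2;24;18;14m▌[38;2;25;18;14m[48;2;23;17;13m🬎[38;2;25;18;14m[48;2;23;17;13m🬎[38;2;25;18;14m[48;2;23;17;13m🬎[0m
[38;2;21;16;11m[48;2;18;13;9m🬂[38;2;21;16;11m[48;2;18;13;9m🬂[38;2;21;16;11m[48;2;18;13;9m🬂[38;2;21;16;11m[48;2;18;13;9m🬂[38;2;41;33;9m[48;2;18;13;9m🬂[38;2;106;87;24m[48;2;24;18;9m🬂[38;2;117;96;27m[48;2;19;14;9m🬀[38;2;21;16;11m[48;2;18;13;9m🬂[38;2;21;16;11m[48;2;18;13;9m🬂[38;2;21;16;11m[48;2;18;13;9m🬂[0m
[38;2;16;12;7m[48;2;13;10;5m🬂[38;2;16;12;7m[48;2;13;10;5m🬂[38;2;16;12;7m[48;2;13;10;5m🬂[38;2;16;12;7m[48;2;13;10;5m🬂[38;2;16;12;7m[48;2;13;10;5m🬂[38;2;16;12;7m[48;2;13;10;5m🬂[38;2;16;12;7m[48;2;13;10;5m🬂[38;2;16;12;7m[48;2;13;10;5m🬂[38;2;16;12;7m[48;2;13;10;5m🬂[38;2;16;12;7m[48;2;13;10;5m🬂[0m
</frame>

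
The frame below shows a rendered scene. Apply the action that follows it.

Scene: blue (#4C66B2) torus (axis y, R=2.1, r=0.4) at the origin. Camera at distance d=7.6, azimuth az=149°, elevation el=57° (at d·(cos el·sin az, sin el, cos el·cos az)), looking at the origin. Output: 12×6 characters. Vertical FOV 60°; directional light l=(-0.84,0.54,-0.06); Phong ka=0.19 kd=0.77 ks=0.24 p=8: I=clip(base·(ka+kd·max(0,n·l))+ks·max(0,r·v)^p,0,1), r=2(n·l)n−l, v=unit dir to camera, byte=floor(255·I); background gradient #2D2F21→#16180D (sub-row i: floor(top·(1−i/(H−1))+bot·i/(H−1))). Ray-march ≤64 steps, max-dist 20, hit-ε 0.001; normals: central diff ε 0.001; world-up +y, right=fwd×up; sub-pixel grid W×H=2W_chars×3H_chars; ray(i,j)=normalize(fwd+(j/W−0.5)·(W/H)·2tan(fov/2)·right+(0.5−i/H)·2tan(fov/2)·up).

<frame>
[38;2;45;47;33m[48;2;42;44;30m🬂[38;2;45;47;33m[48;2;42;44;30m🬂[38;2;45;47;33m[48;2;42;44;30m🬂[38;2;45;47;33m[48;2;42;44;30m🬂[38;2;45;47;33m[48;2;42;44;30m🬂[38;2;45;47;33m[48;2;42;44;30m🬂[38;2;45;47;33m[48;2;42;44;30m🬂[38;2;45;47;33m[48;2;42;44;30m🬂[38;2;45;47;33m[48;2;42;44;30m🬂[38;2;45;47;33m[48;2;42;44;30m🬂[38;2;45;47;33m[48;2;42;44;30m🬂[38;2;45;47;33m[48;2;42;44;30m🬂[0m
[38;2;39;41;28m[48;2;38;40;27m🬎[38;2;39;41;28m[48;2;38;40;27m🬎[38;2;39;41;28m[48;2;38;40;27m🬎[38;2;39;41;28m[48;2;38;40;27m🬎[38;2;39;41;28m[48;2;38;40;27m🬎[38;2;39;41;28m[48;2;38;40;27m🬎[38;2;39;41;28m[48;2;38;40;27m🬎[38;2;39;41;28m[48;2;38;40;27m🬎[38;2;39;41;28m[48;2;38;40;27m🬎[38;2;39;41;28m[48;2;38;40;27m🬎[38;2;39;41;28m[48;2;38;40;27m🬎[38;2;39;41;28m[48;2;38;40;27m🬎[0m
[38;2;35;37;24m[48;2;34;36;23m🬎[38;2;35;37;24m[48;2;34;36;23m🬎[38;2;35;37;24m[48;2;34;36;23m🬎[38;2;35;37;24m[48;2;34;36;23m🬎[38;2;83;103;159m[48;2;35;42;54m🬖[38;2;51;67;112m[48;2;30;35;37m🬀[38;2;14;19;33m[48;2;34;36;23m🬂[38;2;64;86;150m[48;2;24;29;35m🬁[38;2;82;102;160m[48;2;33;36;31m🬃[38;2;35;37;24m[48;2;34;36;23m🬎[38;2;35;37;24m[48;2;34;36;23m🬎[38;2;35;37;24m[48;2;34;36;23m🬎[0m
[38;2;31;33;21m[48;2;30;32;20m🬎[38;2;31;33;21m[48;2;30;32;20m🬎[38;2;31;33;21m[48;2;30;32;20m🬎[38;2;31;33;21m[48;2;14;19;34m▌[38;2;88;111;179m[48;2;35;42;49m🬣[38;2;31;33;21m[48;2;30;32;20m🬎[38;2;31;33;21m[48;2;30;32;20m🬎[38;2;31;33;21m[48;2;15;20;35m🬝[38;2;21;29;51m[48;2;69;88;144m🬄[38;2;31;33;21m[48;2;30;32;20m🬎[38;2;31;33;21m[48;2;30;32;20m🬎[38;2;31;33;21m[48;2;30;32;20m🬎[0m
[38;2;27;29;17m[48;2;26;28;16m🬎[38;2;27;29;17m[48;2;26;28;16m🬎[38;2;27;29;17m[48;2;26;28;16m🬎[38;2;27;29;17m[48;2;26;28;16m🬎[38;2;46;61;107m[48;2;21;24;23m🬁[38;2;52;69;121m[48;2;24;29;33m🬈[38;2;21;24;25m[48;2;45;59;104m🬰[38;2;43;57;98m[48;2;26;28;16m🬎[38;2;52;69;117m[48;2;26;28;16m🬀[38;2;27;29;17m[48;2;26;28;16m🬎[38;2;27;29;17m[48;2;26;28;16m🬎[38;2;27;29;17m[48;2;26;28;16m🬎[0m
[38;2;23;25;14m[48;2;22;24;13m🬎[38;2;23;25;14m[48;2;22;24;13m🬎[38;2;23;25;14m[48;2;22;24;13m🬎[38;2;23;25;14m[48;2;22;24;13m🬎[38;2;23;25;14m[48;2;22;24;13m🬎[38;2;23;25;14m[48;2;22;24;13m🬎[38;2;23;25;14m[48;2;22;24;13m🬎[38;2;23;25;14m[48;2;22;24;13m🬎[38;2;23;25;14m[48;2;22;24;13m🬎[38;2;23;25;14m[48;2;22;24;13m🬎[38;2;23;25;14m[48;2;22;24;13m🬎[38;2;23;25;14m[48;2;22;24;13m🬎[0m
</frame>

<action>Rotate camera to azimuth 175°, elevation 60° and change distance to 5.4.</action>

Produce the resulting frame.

<frame>
[38;2;45;47;33m[48;2;42;44;30m🬂[38;2;45;47;33m[48;2;42;44;30m🬂[38;2;45;47;33m[48;2;42;44;30m🬂[38;2;45;47;33m[48;2;42;44;30m🬂[38;2;45;47;33m[48;2;42;44;30m🬂[38;2;45;47;33m[48;2;42;44;30m🬂[38;2;45;47;33m[48;2;42;44;30m🬂[38;2;45;47;33m[48;2;42;44;30m🬂[38;2;45;47;33m[48;2;42;44;30m🬂[38;2;45;47;33m[48;2;42;44;30m🬂[38;2;45;47;33m[48;2;42;44;30m🬂[38;2;45;47;33m[48;2;42;44;30m🬂[0m
[38;2;39;41;28m[48;2;38;40;27m🬎[38;2;39;41;28m[48;2;38;40;27m🬎[38;2;39;41;28m[48;2;38;40;27m🬎[38;2;39;41;28m[48;2;38;40;27m🬎[38;2;39;41;28m[48;2;55;73;124m🬎[38;2;40;42;29m[48;2;45;60;105m🬂[38;2;30;35;40m[48;2;44;60;105m🬰[38;2;48;65;113m[48;2;32;37;38m🬃[38;2;47;63;109m[48;2;39;41;28m🬏[38;2;39;41;28m[48;2;38;40;27m🬎[38;2;39;41;28m[48;2;38;40;27m🬎[38;2;39;41;28m[48;2;38;40;27m🬎[0m
[38;2;35;37;24m[48;2;34;36;23m🬎[38;2;35;37;24m[48;2;34;36;23m🬎[38;2;35;37;24m[48;2;14;19;33m🬝[38;2;43;54;81m[48;2;83;106;172m🬆[38;2;88;109;172m[48;2;39;45;48m🬄[38;2;35;37;24m[48;2;34;36;23m🬎[38;2;35;37;24m[48;2;34;36;23m🬎[38;2;34;36;23m[48;2;14;19;33m🬺[38;2;18;22;31m[48;2;40;54;94m🬺[38;2;34;38;36m[48;2;62;83;143m🬙[38;2;35;37;24m[48;2;34;36;23m🬎[38;2;35;37;24m[48;2;34;36;23m🬎[0m
[38;2;31;33;21m[48;2;30;32;20m🬎[38;2;31;33;21m[48;2;30;32;20m🬎[38;2;26;35;62m[48;2;31;33;21m▐[38;2;67;89;155m[48;2;56;76;133m🬬[38;2;31;33;21m[48;2;30;32;20m🬎[38;2;31;33;21m[48;2;30;32;20m🬎[38;2;31;33;21m[48;2;30;32;20m🬎[38;2;31;33;21m[48;2;30;32;20m🬎[38;2;31;33;21m[48;2;14;19;33m▌[38;2;26;34;61m[48;2;100;121;182m▌[38;2;31;33;21m[48;2;30;32;20m🬎[38;2;31;33;21m[48;2;30;32;20m🬎[0m
[38;2;27;29;17m[48;2;26;28;16m🬎[38;2;27;29;17m[48;2;26;28;16m🬎[38;2;26;28;16m[48;2;14;19;33m🬺[38;2;52;70;123m[48;2;26;35;62m🬊[38;2;51;70;122m[48;2;27;29;17m🬱[38;2;27;29;17m[48;2;42;57;100m🬎[38;2;27;29;17m[48;2;24;32;56m🬝[38;2;27;29;17m[48;2;32;42;75m🬎[38;2;27;35;53m[48;2;65;82;131m🬎[38;2;75;95;152m[48;2;26;28;16m🬕[38;2;27;29;17m[48;2;26;28;16m🬎[38;2;27;29;17m[48;2;26;28;16m🬎[0m
[38;2;23;25;14m[48;2;22;24;13m🬎[38;2;23;25;14m[48;2;22;24;13m🬎[38;2;23;25;14m[48;2;22;24;13m🬎[38;2;14;19;33m[48;2;22;24;13m🬁[38;2;37;49;87m[48;2;20;25;29m🬂[38;2;41;55;98m[48;2;19;23;26m🬎[38;2;44;59;104m[48;2;25;34;59m🬎[38;2;48;64;112m[48;2;22;24;13m🬎[38;2;54;71;122m[48;2;22;24;13m🬆[38;2;23;25;14m[48;2;22;24;13m🬎[38;2;23;25;14m[48;2;22;24;13m🬎[38;2;23;25;14m[48;2;22;24;13m🬎[0m
</frame>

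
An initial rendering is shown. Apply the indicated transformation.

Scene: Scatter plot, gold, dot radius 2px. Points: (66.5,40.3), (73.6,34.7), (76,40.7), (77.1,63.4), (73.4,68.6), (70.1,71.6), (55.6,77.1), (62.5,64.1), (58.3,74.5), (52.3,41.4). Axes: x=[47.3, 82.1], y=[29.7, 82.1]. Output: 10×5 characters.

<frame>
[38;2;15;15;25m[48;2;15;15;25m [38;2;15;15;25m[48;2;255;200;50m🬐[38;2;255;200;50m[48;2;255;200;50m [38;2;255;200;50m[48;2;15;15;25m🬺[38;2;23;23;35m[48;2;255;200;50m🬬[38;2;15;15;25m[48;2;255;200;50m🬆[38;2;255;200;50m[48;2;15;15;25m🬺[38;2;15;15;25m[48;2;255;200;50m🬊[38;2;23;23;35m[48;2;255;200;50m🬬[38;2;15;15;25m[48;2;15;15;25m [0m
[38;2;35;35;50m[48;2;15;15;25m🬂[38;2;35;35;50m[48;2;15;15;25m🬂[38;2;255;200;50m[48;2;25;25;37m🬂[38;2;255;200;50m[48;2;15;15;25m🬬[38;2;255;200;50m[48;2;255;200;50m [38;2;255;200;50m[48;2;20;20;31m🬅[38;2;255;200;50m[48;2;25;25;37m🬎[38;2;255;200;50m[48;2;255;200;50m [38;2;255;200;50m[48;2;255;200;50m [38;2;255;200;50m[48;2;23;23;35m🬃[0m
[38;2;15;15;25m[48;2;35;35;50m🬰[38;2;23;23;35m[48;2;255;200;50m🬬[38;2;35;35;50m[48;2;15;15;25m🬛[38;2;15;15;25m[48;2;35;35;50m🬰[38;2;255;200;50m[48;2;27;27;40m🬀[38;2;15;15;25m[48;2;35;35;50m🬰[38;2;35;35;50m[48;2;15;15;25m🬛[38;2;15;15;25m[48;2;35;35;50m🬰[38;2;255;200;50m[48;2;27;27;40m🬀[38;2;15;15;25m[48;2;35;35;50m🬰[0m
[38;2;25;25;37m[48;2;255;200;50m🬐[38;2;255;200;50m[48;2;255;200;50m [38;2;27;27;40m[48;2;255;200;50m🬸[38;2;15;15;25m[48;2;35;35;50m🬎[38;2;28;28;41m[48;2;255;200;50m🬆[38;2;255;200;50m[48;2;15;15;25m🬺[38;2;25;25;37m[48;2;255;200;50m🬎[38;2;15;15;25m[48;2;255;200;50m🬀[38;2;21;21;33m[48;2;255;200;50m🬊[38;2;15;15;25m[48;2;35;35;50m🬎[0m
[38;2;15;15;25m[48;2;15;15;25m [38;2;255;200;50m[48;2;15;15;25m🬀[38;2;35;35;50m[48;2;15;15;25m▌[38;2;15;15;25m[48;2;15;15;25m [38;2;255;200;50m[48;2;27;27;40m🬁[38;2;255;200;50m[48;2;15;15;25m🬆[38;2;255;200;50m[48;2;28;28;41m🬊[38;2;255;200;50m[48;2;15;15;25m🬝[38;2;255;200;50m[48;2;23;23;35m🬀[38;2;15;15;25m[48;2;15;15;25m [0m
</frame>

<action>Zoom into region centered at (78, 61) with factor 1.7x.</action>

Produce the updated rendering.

<frame>
[38;2;15;15;25m[48;2;255;200;50m🬆[38;2;255;200;50m[48;2;15;15;25m🬺[38;2;28;28;41m[48;2;255;200;50m🬆[38;2;15;15;25m[48;2;255;200;50m🬬[38;2;35;35;50m[48;2;15;15;25m▌[38;2;15;15;25m[48;2;15;15;25m [38;2;35;35;50m[48;2;15;15;25m▌[38;2;15;15;25m[48;2;15;15;25m [38;2;35;35;50m[48;2;15;15;25m▌[38;2;15;15;25m[48;2;15;15;25m [0m
[38;2;255;200;50m[48;2;19;19;30m🬁[38;2;255;200;50m[48;2;15;15;25m🬆[38;2;255;200;50m[48;2;35;35;50m🬬[38;2;255;200;50m[48;2;255;200;50m [38;2;255;200;50m[48;2;35;35;50m🬺[38;2;23;23;35m[48;2;255;200;50m🬬[38;2;35;35;50m[48;2;15;15;25m🬕[38;2;35;35;50m[48;2;15;15;25m🬂[38;2;35;35;50m[48;2;15;15;25m🬕[38;2;35;35;50m[48;2;15;15;25m🬂[0m
[38;2;15;15;25m[48;2;35;35;50m🬰[38;2;15;15;25m[48;2;35;35;50m🬰[38;2;35;35;50m[48;2;15;15;25m🬛[38;2;23;23;35m[48;2;255;200;50m🬺[38;2;255;200;50m[48;2;28;28;41m🬆[38;2;15;15;25m[48;2;35;35;50m🬰[38;2;35;35;50m[48;2;15;15;25m🬛[38;2;15;15;25m[48;2;35;35;50m🬰[38;2;35;35;50m[48;2;15;15;25m🬛[38;2;15;15;25m[48;2;35;35;50m🬰[0m
[38;2;15;15;25m[48;2;35;35;50m🬎[38;2;15;15;25m[48;2;35;35;50m🬎[38;2;35;35;50m[48;2;15;15;25m🬲[38;2;15;15;25m[48;2;35;35;50m🬎[38;2;35;35;50m[48;2;15;15;25m🬲[38;2;15;15;25m[48;2;35;35;50m🬎[38;2;35;35;50m[48;2;15;15;25m🬲[38;2;15;15;25m[48;2;35;35;50m🬎[38;2;35;35;50m[48;2;15;15;25m🬲[38;2;15;15;25m[48;2;35;35;50m🬎[0m
[38;2;15;15;25m[48;2;15;15;25m [38;2;15;15;25m[48;2;15;15;25m [38;2;35;35;50m[48;2;15;15;25m▌[38;2;15;15;25m[48;2;15;15;25m [38;2;35;35;50m[48;2;15;15;25m▌[38;2;15;15;25m[48;2;15;15;25m [38;2;35;35;50m[48;2;15;15;25m▌[38;2;15;15;25m[48;2;15;15;25m [38;2;35;35;50m[48;2;15;15;25m▌[38;2;15;15;25m[48;2;15;15;25m [0m
</frame>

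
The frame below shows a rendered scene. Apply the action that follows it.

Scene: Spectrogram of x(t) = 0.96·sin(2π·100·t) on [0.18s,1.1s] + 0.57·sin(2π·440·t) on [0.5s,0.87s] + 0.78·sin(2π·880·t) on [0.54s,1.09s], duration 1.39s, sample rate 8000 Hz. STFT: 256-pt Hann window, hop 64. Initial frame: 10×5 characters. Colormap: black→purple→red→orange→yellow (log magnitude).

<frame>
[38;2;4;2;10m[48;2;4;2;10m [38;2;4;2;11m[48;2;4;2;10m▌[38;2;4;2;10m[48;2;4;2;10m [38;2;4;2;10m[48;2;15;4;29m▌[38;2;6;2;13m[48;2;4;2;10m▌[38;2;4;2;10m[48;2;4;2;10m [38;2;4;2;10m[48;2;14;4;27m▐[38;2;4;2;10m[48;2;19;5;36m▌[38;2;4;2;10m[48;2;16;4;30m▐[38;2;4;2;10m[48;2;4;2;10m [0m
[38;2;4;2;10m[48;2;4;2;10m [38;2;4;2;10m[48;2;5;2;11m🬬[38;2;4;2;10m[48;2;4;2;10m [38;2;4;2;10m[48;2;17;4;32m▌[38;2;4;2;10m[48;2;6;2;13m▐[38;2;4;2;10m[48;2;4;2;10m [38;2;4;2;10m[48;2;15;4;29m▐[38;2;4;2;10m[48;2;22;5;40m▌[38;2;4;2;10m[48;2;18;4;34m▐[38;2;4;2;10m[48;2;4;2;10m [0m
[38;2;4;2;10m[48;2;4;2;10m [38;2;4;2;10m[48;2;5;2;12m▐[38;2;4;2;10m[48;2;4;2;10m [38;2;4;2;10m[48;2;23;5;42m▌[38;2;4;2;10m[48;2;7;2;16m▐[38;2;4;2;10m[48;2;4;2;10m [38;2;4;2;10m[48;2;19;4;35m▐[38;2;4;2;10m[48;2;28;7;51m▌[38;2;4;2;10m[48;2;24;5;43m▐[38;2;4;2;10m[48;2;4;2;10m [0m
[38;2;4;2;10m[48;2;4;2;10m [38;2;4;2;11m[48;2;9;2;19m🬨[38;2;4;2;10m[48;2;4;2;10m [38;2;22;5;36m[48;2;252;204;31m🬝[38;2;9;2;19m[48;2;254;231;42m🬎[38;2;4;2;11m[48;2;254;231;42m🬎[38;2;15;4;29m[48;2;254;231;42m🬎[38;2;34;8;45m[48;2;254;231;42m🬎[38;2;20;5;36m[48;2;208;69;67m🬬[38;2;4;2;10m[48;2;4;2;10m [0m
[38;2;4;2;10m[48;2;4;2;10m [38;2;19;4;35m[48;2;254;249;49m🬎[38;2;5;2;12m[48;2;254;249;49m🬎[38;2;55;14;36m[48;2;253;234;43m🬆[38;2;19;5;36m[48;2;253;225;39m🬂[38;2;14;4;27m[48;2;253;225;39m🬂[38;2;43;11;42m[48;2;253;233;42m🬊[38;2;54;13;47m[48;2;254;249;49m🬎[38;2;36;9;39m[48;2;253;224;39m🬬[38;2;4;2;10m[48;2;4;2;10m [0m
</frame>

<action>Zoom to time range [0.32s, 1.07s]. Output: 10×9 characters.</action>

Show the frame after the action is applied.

<frame>
[38;2;4;2;10m[48;2;4;2;10m [38;2;4;2;10m[48;2;4;2;10m [38;2;5;2;13m[48;2;15;4;29m▌[38;2;15;4;29m[48;2;4;2;10m▌[38;2;4;2;10m[48;2;4;2;10m [38;2;4;2;10m[48;2;4;2;10m [38;2;4;2;10m[48;2;4;2;10m [38;2;4;2;10m[48;2;14;4;27m▌[38;2;4;2;10m[48;2;4;2;10m [38;2;4;2;10m[48;2;4;2;10m [0m
[38;2;4;2;10m[48;2;4;2;10m [38;2;4;2;10m[48;2;4;2;10m [38;2;6;2;13m[48;2;15;4;29m▌[38;2;4;2;10m[48;2;15;4;29m▐[38;2;4;2;10m[48;2;4;2;10m [38;2;4;2;10m[48;2;4;2;10m [38;2;4;2;10m[48;2;4;2;10m [38;2;4;2;10m[48;2;14;4;27m▌[38;2;4;2;10m[48;2;4;2;10m [38;2;4;2;10m[48;2;4;2;10m [0m
[38;2;4;2;10m[48;2;4;2;10m [38;2;4;2;10m[48;2;4;2;10m [38;2;6;2;13m[48;2;16;4;31m▌[38;2;4;2;10m[48;2;16;4;31m▐[38;2;4;2;10m[48;2;4;2;10m [38;2;4;2;10m[48;2;4;2;10m [38;2;4;2;10m[48;2;4;2;10m [38;2;4;2;10m[48;2;15;4;28m▌[38;2;4;2;10m[48;2;4;2;10m [38;2;4;2;10m[48;2;4;2;10m [0m
[38;2;4;2;10m[48;2;4;2;10m [38;2;4;2;10m[48;2;4;2;10m [38;2;6;2;14m[48;2;18;4;34m▌[38;2;4;2;10m[48;2;18;4;34m▐[38;2;4;2;10m[48;2;4;2;10m [38;2;4;2;10m[48;2;4;2;10m [38;2;4;2;10m[48;2;4;2;10m [38;2;4;2;10m[48;2;16;4;31m▌[38;2;4;2;10m[48;2;4;2;10m [38;2;4;2;10m[48;2;4;2;10m [0m
[38;2;4;2;10m[48;2;4;2;10m [38;2;4;2;10m[48;2;4;2;10m [38;2;7;2;16m[48;2;22;5;41m▌[38;2;4;2;10m[48;2;22;5;41m▐[38;2;4;2;10m[48;2;4;2;10m [38;2;4;2;10m[48;2;4;2;10m [38;2;4;2;10m[48;2;4;2;10m [38;2;4;2;10m[48;2;18;4;34m▌[38;2;4;2;10m[48;2;4;2;10m [38;2;4;2;10m[48;2;4;2;10m [0m
[38;2;4;2;10m[48;2;4;2;10m [38;2;4;2;10m[48;2;4;2;10m [38;2;10;3;20m[48;2;30;7;55m▌[38;2;4;2;10m[48;2;30;7;55m▐[38;2;4;2;10m[48;2;4;2;10m [38;2;4;2;10m[48;2;4;2;10m [38;2;4;2;10m[48;2;4;2;10m [38;2;4;2;11m[48;2;22;5;40m▌[38;2;4;2;10m[48;2;4;2;10m [38;2;4;2;10m[48;2;4;2;10m [0m
[38;2;4;2;10m[48;2;4;2;10m [38;2;4;2;10m[48;2;4;2;10m [38;2;35;8;52m[48;2;225;103;43m🬝[38;2;33;8;47m[48;2;251;188;24m🬎[38;2;5;2;11m[48;2;251;188;24m🬎[38;2;5;2;11m[48;2;251;188;24m🬎[38;2;5;2;11m[48;2;251;188;24m🬎[38;2;16;4;31m[48;2;251;188;24m🬎[38;2;5;2;11m[48;2;251;188;24m🬎[38;2;5;2;11m[48;2;251;188;24m🬎[0m
[38;2;4;2;10m[48;2;4;2;10m [38;2;4;2;10m[48;2;4;2;10m [38;2;58;14;76m[48;2;241;135;20m🬌[38;2;251;191;26m[48;2;47;11;50m🬰[38;2;251;190;26m[48;2;6;2;14m🬰[38;2;251;190;26m[48;2;6;2;14m🬰[38;2;251;190;26m[48;2;6;2;14m🬰[38;2;251;191;26m[48;2;47;11;51m🬰[38;2;254;231;42m[48;2;5;2;12m🬂[38;2;254;231;42m[48;2;5;2;12m🬂[0m
[38;2;54;13;49m[48;2;254;249;49m🬎[38;2;54;13;49m[48;2;254;249;49m🬎[38;2;137;34;84m[48;2;253;219;37m🬋[38;2;104;25;86m[48;2;253;225;39m🬋[38;2;103;25;86m[48;2;253;225;39m🬋[38;2;102;25;86m[48;2;253;225;39m🬋[38;2;103;25;86m[48;2;253;225;39m🬋[38;2;106;26;86m[48;2;252;221;38m🬋[38;2;54;13;49m[48;2;254;249;49m🬎[38;2;54;13;49m[48;2;254;249;49m🬎[0m
</frame>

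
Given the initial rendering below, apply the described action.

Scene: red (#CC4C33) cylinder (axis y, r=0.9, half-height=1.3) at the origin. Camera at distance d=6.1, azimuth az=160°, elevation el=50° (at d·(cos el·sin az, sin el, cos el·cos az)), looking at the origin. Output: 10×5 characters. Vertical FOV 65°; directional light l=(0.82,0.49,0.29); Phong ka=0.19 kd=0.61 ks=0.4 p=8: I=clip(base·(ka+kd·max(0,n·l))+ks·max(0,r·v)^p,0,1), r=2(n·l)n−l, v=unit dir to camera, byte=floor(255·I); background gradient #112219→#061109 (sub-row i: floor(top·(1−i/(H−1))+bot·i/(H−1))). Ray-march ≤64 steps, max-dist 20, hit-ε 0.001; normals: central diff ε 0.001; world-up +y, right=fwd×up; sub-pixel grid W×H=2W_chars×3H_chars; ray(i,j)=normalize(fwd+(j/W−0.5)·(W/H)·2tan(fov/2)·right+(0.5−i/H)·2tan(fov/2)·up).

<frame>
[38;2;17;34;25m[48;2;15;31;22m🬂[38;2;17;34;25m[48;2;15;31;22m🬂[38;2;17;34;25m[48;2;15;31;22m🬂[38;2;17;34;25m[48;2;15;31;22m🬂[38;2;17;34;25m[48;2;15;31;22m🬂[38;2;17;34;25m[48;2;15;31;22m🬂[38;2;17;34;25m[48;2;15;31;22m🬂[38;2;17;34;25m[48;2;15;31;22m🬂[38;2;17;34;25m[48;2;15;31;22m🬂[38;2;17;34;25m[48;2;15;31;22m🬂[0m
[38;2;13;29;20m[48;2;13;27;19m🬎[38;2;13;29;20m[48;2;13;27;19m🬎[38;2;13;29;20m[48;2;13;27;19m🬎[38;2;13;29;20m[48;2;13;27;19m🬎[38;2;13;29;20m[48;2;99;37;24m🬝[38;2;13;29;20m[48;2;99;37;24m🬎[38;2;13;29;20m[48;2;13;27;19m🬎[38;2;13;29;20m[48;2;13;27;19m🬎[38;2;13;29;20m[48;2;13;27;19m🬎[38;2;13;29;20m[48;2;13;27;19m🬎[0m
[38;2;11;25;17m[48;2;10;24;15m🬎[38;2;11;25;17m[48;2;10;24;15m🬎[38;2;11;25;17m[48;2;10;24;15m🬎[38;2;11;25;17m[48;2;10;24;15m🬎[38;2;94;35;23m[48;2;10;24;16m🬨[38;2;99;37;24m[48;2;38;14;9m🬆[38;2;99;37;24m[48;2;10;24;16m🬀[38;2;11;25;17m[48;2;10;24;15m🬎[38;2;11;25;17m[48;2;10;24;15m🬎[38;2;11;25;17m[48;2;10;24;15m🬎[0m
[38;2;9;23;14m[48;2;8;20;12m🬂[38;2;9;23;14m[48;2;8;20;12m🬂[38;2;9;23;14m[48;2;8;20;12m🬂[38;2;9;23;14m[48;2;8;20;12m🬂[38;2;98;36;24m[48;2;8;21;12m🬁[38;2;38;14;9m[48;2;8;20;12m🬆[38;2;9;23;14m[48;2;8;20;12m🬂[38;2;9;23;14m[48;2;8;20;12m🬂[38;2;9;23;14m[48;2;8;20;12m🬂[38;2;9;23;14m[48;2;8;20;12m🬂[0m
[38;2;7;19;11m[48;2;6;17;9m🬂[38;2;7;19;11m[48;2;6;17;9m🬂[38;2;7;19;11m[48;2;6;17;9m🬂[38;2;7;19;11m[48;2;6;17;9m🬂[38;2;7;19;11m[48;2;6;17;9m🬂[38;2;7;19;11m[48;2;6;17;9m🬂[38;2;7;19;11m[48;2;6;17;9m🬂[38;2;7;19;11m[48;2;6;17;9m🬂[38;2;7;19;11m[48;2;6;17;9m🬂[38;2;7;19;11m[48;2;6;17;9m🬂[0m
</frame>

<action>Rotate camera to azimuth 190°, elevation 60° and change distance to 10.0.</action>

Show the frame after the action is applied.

<frame>
[38;2;17;34;25m[48;2;15;31;22m🬂[38;2;17;34;25m[48;2;15;31;22m🬂[38;2;17;34;25m[48;2;15;31;22m🬂[38;2;17;34;25m[48;2;15;31;22m🬂[38;2;17;34;25m[48;2;15;31;22m🬂[38;2;17;34;25m[48;2;15;31;22m🬂[38;2;17;34;25m[48;2;15;31;22m🬂[38;2;17;34;25m[48;2;15;31;22m🬂[38;2;17;34;25m[48;2;15;31;22m🬂[38;2;17;34;25m[48;2;15;31;22m🬂[0m
[38;2;13;29;20m[48;2;13;27;19m🬎[38;2;13;29;20m[48;2;13;27;19m🬎[38;2;13;29;20m[48;2;13;27;19m🬎[38;2;13;29;20m[48;2;13;27;19m🬎[38;2;13;29;20m[48;2;13;27;19m🬎[38;2;13;29;20m[48;2;13;27;19m🬎[38;2;13;29;20m[48;2;13;27;19m🬎[38;2;13;29;20m[48;2;13;27;19m🬎[38;2;13;29;20m[48;2;13;27;19m🬎[38;2;13;29;20m[48;2;13;27;19m🬎[0m
[38;2;11;25;17m[48;2;10;24;15m🬎[38;2;11;25;17m[48;2;10;24;15m🬎[38;2;11;25;17m[48;2;10;24;15m🬎[38;2;11;25;17m[48;2;10;24;15m🬎[38;2;105;43;31m[48;2;11;25;16m🬇[38;2;101;39;27m[48;2;20;21;14m🬌[38;2;11;25;17m[48;2;10;24;15m🬎[38;2;11;25;17m[48;2;10;24;15m🬎[38;2;11;25;17m[48;2;10;24;15m🬎[38;2;11;25;17m[48;2;10;24;15m🬎[0m
[38;2;9;23;14m[48;2;8;20;12m🬂[38;2;9;23;14m[48;2;8;20;12m🬂[38;2;9;23;14m[48;2;8;20;12m🬂[38;2;9;23;14m[48;2;8;20;12m🬂[38;2;9;23;14m[48;2;8;20;12m🬂[38;2;38;14;9m[48;2;8;21;12m🬀[38;2;9;23;14m[48;2;8;20;12m🬂[38;2;9;23;14m[48;2;8;20;12m🬂[38;2;9;23;14m[48;2;8;20;12m🬂[38;2;9;23;14m[48;2;8;20;12m🬂[0m
[38;2;7;19;11m[48;2;6;17;9m🬂[38;2;7;19;11m[48;2;6;17;9m🬂[38;2;7;19;11m[48;2;6;17;9m🬂[38;2;7;19;11m[48;2;6;17;9m🬂[38;2;7;19;11m[48;2;6;17;9m🬂[38;2;7;19;11m[48;2;6;17;9m🬂[38;2;7;19;11m[48;2;6;17;9m🬂[38;2;7;19;11m[48;2;6;17;9m🬂[38;2;7;19;11m[48;2;6;17;9m🬂[38;2;7;19;11m[48;2;6;17;9m🬂[0m
</frame>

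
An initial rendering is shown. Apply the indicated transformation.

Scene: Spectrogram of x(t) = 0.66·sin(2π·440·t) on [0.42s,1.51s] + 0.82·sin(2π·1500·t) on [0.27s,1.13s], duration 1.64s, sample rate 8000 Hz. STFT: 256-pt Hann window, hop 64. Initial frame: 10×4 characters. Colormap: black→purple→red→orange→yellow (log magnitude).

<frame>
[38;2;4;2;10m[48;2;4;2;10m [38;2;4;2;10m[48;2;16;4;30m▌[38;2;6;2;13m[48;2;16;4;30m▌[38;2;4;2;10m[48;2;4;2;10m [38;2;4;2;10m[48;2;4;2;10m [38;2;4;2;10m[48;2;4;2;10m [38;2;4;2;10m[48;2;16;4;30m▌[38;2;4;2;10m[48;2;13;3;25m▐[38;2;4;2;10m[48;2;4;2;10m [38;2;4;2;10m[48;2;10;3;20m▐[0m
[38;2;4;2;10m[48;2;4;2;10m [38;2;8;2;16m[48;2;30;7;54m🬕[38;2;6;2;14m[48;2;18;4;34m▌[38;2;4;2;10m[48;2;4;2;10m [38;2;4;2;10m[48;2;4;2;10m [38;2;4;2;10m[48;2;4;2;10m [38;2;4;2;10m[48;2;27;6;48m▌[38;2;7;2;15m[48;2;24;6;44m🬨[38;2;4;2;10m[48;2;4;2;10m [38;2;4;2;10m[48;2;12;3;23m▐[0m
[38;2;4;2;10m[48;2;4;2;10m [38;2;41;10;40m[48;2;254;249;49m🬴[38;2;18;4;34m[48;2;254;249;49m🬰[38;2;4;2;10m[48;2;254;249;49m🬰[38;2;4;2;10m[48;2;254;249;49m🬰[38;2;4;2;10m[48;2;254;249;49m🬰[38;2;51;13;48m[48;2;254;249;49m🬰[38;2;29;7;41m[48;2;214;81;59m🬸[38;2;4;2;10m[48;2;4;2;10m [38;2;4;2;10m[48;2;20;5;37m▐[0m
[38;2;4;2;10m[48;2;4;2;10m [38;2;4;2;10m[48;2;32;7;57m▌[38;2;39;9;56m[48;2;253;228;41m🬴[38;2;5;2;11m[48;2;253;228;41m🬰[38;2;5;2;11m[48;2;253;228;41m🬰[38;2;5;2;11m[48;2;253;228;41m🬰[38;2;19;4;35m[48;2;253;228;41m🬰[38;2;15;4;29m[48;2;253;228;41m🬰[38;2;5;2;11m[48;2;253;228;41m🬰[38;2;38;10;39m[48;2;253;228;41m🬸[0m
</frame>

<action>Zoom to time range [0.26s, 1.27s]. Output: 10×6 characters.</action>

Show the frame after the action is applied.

<frame>
[38;2;4;2;10m[48;2;12;3;24m▐[38;2;11;3;22m[48;2;17;4;33m▌[38;2;4;2;10m[48;2;4;2;10m [38;2;4;2;10m[48;2;4;2;10m [38;2;4;2;10m[48;2;4;2;10m [38;2;4;2;10m[48;2;4;2;10m [38;2;4;2;10m[48;2;4;2;10m [38;2;4;2;10m[48;2;4;2;10m [38;2;4;2;10m[48;2;15;4;29m▌[38;2;4;2;10m[48;2;4;2;10m [0m
[38;2;4;2;10m[48;2;14;4;28m▐[38;2;11;3;23m[48;2;18;5;35m▌[38;2;4;2;10m[48;2;4;2;10m [38;2;4;2;10m[48;2;4;2;10m [38;2;4;2;10m[48;2;4;2;10m [38;2;4;2;10m[48;2;4;2;10m [38;2;4;2;10m[48;2;4;2;10m [38;2;4;2;10m[48;2;4;2;10m [38;2;4;2;10m[48;2;18;4;34m▌[38;2;4;2;10m[48;2;4;2;10m [0m
[38;2;4;2;10m[48;2;23;5;42m▐[38;2;13;3;25m[48;2;21;5;39m▌[38;2;4;2;10m[48;2;4;2;10m [38;2;4;2;10m[48;2;4;2;10m [38;2;4;2;10m[48;2;4;2;10m [38;2;4;2;10m[48;2;4;2;10m [38;2;4;2;10m[48;2;4;2;10m [38;2;4;2;10m[48;2;4;2;10m [38;2;4;2;10m[48;2;28;6;51m▌[38;2;4;2;10m[48;2;4;2;10m [0m
[38;2;18;4;33m[48;2;236;184;58m🬊[38;2;21;5;38m[48;2;254;249;49m🬎[38;2;5;2;12m[48;2;254;249;49m🬎[38;2;5;2;12m[48;2;254;249;49m🬎[38;2;5;2;12m[48;2;254;249;49m🬎[38;2;5;2;12m[48;2;254;249;49m🬎[38;2;5;2;12m[48;2;254;249;49m🬎[38;2;5;2;12m[48;2;254;249;49m🬎[38;2;21;5;38m[48;2;243;198;49m🬆[38;2;4;2;10m[48;2;4;2;10m [0m
[38;2;53;12;76m[48;2;10;3;20m🬄[38;2;29;7;53m[48;2;57;13;81m🬕[38;2;4;2;10m[48;2;4;2;10m [38;2;4;2;10m[48;2;4;2;10m [38;2;4;2;10m[48;2;4;2;10m [38;2;4;2;10m[48;2;4;2;10m [38;2;4;2;10m[48;2;4;2;10m [38;2;4;2;10m[48;2;4;2;10m [38;2;11;3;23m[48;2;73;17;82m🬲[38;2;4;2;10m[48;2;4;2;10m [0m
[38;2;22;5;41m[48;2;4;2;10m▌[38;2;252;203;31m[48;2;84;21;73m🬉[38;2;252;201;30m[48;2;4;2;10m🬎[38;2;252;201;30m[48;2;4;2;10m🬎[38;2;252;201;30m[48;2;4;2;10m🬎[38;2;252;201;30m[48;2;4;2;10m🬎[38;2;252;201;30m[48;2;4;2;10m🬎[38;2;252;201;30m[48;2;4;2;10m🬎[38;2;252;201;30m[48;2;15;4;29m🬎[38;2;252;201;30m[48;2;4;2;10m🬎[0m
</frame>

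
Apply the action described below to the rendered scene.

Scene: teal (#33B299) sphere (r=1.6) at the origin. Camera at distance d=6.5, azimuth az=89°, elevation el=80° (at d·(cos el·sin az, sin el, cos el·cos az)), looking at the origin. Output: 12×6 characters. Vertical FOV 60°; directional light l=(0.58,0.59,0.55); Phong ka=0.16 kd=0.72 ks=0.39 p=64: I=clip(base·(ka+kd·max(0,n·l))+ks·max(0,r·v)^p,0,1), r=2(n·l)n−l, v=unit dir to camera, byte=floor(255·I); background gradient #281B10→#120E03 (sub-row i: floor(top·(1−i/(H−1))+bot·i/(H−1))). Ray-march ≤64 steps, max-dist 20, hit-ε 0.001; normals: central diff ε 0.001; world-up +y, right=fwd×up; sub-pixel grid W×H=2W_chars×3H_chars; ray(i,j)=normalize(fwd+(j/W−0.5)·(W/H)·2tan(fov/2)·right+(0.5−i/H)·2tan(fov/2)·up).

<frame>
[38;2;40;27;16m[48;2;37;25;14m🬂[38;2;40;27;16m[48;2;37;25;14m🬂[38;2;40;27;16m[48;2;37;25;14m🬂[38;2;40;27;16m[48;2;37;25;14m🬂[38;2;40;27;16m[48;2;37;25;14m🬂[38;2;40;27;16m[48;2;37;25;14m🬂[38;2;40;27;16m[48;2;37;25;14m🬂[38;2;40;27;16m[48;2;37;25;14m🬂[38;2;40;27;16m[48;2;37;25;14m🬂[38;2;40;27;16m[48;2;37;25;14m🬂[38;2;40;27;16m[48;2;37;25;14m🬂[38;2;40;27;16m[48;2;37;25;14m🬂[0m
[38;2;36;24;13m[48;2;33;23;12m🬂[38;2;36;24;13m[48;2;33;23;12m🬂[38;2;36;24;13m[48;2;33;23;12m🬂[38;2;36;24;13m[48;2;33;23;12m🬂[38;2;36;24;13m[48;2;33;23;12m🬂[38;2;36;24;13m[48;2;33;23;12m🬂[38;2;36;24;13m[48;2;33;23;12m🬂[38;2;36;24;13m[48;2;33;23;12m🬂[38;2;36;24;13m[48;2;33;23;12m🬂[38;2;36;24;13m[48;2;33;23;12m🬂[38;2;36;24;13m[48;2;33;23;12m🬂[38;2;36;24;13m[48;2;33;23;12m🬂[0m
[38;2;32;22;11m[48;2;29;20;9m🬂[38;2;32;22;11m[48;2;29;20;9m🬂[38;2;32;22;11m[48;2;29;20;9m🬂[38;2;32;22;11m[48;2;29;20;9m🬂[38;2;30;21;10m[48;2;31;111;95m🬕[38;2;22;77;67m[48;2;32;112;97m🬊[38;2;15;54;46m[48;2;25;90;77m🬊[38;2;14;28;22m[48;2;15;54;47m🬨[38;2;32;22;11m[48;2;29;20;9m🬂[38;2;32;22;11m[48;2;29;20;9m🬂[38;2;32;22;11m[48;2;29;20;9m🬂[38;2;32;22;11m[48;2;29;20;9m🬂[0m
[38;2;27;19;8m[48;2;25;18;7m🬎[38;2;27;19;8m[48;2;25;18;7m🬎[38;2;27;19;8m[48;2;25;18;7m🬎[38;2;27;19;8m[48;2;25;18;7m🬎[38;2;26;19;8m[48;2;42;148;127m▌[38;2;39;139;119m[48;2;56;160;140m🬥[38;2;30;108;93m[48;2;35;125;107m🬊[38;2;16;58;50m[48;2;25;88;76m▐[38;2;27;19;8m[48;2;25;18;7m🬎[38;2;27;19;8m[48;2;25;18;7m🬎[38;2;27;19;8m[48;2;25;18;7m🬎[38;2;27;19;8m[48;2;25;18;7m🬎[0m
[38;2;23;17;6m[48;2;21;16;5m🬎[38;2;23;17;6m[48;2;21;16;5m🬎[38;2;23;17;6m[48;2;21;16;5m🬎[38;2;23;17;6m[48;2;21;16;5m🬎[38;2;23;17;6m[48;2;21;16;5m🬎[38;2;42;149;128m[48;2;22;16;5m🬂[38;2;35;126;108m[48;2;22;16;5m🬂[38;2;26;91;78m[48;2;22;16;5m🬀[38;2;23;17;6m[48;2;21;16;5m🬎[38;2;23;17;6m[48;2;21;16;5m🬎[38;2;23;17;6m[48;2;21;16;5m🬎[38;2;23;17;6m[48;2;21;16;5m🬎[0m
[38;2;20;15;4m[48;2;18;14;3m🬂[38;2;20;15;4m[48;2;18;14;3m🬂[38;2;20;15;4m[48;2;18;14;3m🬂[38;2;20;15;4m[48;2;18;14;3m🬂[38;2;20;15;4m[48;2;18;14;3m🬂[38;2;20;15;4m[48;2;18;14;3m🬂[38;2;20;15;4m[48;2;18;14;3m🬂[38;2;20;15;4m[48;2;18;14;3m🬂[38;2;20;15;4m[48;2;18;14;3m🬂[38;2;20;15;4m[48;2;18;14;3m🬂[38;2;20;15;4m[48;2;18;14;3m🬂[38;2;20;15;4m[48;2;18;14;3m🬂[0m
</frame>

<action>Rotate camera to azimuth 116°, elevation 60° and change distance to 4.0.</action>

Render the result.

<frame>
[38;2;40;27;16m[48;2;37;25;14m🬂[38;2;40;27;16m[48;2;37;25;14m🬂[38;2;40;27;16m[48;2;37;25;14m🬂[38;2;40;27;16m[48;2;37;25;14m🬂[38;2;40;27;16m[48;2;37;25;14m🬂[38;2;40;27;16m[48;2;37;25;14m🬂[38;2;40;27;16m[48;2;37;25;14m🬂[38;2;40;27;16m[48;2;37;25;14m🬂[38;2;40;27;16m[48;2;37;25;14m🬂[38;2;40;27;16m[48;2;37;25;14m🬂[38;2;40;27;16m[48;2;37;25;14m🬂[38;2;40;27;16m[48;2;37;25;14m🬂[0m
[38;2;36;24;13m[48;2;33;23;12m🬂[38;2;36;24;13m[48;2;33;23;12m🬂[38;2;36;24;13m[48;2;33;23;12m🬂[38;2;34;23;12m[48;2;40;142;122m🬝[38;2;36;24;13m[48;2;36;128;110m🬀[38;2;30;109;93m[48;2;34;120;103m🬊[38;2;25;89;76m[48;2;28;102;87m🬊[38;2;11;41;35m[48;2;20;72;62m🬁[38;2;28;25;15m[48;2;13;47;40m🬨[38;2;36;24;13m[48;2;33;23;12m🬂[38;2;36;24;13m[48;2;33;23;12m🬂[38;2;36;24;13m[48;2;33;23;12m🬂[0m
[38;2;32;22;11m[48;2;29;20;9m🬂[38;2;32;22;11m[48;2;29;20;9m🬂[38;2;32;22;11m[48;2;29;20;9m🬂[38;2;42;148;127m[48;2;43;154;132m🬨[38;2;40;140;120m[48;2;59;157;138m🬝[38;2;34;120;103m[48;2;36;128;110m▐[38;2;28;101;87m[48;2;31;111;95m▐[38;2;21;77;66m[48;2;25;89;77m▐[38;2;12;44;38m[48;2;17;63;54m▐[38;2;8;28;24m[48;2;30;21;10m▌[38;2;32;22;11m[48;2;29;20;9m🬂[38;2;32;22;11m[48;2;29;20;9m🬂[0m
[38;2;27;19;8m[48;2;25;18;7m🬎[38;2;27;19;8m[48;2;25;18;7m🬎[38;2;27;19;8m[48;2;25;18;7m🬎[38;2;43;153;132m[48;2;42;148;127m🬄[38;2;92;189;170m[48;2;42;141;122m🬁[38;2;36;128;110m[48;2;33;118;102m▌[38;2;31;110;94m[48;2;28;100;86m▌[38;2;25;89;76m[48;2;21;77;66m▌[38;2;17;63;54m[48;2;12;45;39m▌[38;2;8;28;24m[48;2;26;19;8m▌[38;2;27;19;8m[48;2;25;18;7m🬎[38;2;27;19;8m[48;2;25;18;7m🬎[0m
[38;2;23;17;6m[48;2;21;16;5m🬎[38;2;23;17;6m[48;2;21;16;5m🬎[38;2;23;17;6m[48;2;21;16;5m🬎[38;2;40;140;120m[48;2;21;16;5m🬊[38;2;38;133;114m[48;2;35;123;106m🬆[38;2;34;119;102m[48;2;31;109;94m🬆[38;2;28;99;85m[48;2;25;87;75m🬕[38;2;21;76;65m[48;2;17;60;52m🬕[38;2;13;46;39m[48;2;12;25;19m🬆[38;2;8;28;24m[48;2;22;16;5m🬀[38;2;23;17;6m[48;2;21;16;5m🬎[38;2;23;17;6m[48;2;21;16;5m🬎[0m
[38;2;20;15;4m[48;2;18;14;3m🬂[38;2;20;15;4m[48;2;18;14;3m🬂[38;2;20;15;4m[48;2;18;14;3m🬂[38;2;20;15;4m[48;2;18;14;3m🬂[38;2;29;104;89m[48;2;18;14;3m🬁[38;2;28;98;84m[48;2;18;14;3m🬂[38;2;22;78;67m[48;2;18;14;3m🬂[38;2;16;57;49m[48;2;16;17;7m🬀[38;2;20;15;4m[48;2;18;14;3m🬂[38;2;20;15;4m[48;2;18;14;3m🬂[38;2;20;15;4m[48;2;18;14;3m🬂[38;2;20;15;4m[48;2;18;14;3m🬂[0m
</frame>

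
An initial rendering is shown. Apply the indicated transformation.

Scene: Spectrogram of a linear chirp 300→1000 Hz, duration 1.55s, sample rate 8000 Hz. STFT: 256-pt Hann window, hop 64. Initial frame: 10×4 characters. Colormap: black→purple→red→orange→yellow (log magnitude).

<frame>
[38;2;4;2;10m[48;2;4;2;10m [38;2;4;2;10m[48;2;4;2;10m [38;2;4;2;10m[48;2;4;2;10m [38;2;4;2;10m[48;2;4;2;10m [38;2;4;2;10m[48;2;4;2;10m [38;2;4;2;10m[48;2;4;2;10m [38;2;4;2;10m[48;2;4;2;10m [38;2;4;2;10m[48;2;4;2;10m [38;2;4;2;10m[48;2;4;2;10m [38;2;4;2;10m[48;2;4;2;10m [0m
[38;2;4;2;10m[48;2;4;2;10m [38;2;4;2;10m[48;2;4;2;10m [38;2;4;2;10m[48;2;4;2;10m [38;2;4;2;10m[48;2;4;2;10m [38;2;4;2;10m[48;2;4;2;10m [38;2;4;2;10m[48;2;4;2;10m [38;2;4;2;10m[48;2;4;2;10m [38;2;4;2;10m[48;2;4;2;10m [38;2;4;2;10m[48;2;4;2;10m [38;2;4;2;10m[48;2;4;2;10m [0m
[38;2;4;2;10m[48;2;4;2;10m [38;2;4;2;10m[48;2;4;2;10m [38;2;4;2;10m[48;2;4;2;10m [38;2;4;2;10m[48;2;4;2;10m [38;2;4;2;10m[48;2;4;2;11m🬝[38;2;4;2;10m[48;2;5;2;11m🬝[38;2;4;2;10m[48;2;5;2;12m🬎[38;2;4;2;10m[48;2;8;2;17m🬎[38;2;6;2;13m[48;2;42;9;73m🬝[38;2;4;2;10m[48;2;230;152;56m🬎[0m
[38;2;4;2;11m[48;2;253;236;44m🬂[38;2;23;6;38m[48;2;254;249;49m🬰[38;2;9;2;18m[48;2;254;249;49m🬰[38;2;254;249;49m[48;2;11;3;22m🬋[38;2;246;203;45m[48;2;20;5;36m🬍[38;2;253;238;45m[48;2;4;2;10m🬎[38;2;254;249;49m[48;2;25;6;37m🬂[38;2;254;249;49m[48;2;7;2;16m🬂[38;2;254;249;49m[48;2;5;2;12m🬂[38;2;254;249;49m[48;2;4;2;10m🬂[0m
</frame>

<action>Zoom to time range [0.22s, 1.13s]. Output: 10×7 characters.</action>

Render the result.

<frame>
[38;2;4;2;10m[48;2;4;2;10m [38;2;4;2;10m[48;2;4;2;10m [38;2;4;2;10m[48;2;4;2;10m [38;2;4;2;10m[48;2;4;2;10m [38;2;4;2;10m[48;2;4;2;10m [38;2;4;2;10m[48;2;4;2;10m [38;2;4;2;10m[48;2;4;2;10m [38;2;4;2;10m[48;2;4;2;10m [38;2;4;2;10m[48;2;4;2;10m [38;2;4;2;10m[48;2;4;2;10m [0m
[38;2;4;2;10m[48;2;4;2;10m [38;2;4;2;10m[48;2;4;2;10m [38;2;4;2;10m[48;2;4;2;10m [38;2;4;2;10m[48;2;4;2;10m [38;2;4;2;10m[48;2;4;2;10m [38;2;4;2;10m[48;2;4;2;10m [38;2;4;2;10m[48;2;4;2;10m [38;2;4;2;10m[48;2;4;2;10m [38;2;4;2;10m[48;2;4;2;10m [38;2;4;2;10m[48;2;4;2;10m [0m
[38;2;4;2;10m[48;2;4;2;10m [38;2;4;2;10m[48;2;4;2;10m [38;2;4;2;10m[48;2;4;2;10m [38;2;4;2;10m[48;2;4;2;10m [38;2;4;2;10m[48;2;4;2;10m [38;2;4;2;10m[48;2;4;2;10m [38;2;4;2;10m[48;2;4;2;10m [38;2;4;2;10m[48;2;4;2;10m [38;2;4;2;10m[48;2;4;2;10m [38;2;4;2;10m[48;2;4;2;10m [0m
[38;2;4;2;10m[48;2;4;2;10m [38;2;4;2;10m[48;2;4;2;10m [38;2;4;2;10m[48;2;4;2;10m [38;2;4;2;10m[48;2;4;2;10m [38;2;4;2;10m[48;2;4;2;10m [38;2;4;2;10m[48;2;4;2;10m [38;2;4;2;10m[48;2;4;2;10m [38;2;4;2;10m[48;2;4;2;10m [38;2;4;2;10m[48;2;4;2;10m [38;2;4;2;10m[48;2;4;2;10m [0m
[38;2;4;2;10m[48;2;4;2;10m [38;2;4;2;10m[48;2;4;2;10m [38;2;4;2;10m[48;2;4;2;10m [38;2;4;2;10m[48;2;4;2;10m [38;2;4;2;10m[48;2;4;2;10m [38;2;4;2;10m[48;2;4;2;10m [38;2;4;2;10m[48;2;4;2;10m [38;2;4;2;10m[48;2;4;2;10m [38;2;4;2;10m[48;2;4;2;10m [38;2;4;2;10m[48;2;4;2;11m🬝[0m
[38;2;4;2;10m[48;2;9;3;19m🬎[38;2;4;2;10m[48;2;16;4;30m🬎[38;2;8;2;17m[48;2;51;11;89m🬝[38;2;4;2;11m[48;2;208;105;49m🬎[38;2;5;2;12m[48;2;254;243;47m🬎[38;2;7;2;16m[48;2;254;247;48m🬎[38;2;11;3;22m[48;2;254;249;49m🬎[38;2;23;6;42m[48;2;254;249;49m🬎[38;2;6;2;13m[48;2;246;203;44m🬂[38;2;8;2;17m[48;2;253;234;43m🬂[0m
[38;2;241;187;47m[48;2;6;2;13m🬎[38;2;254;248;49m[48;2;21;5;38m🬂[38;2;254;248;49m[48;2;11;3;22m🬂[38;2;254;248;49m[48;2;7;2;15m🬂[38;2;253;235;43m[48;2;5;2;12m🬂[38;2;247;147;13m[48;2;24;6;26m🬀[38;2;47;11;83m[48;2;8;2;17m🬀[38;2;13;4;27m[48;2;4;2;10m🬂[38;2;8;3;18m[48;2;4;2;10m🬂[38;2;6;2;14m[48;2;4;2;10m🬂[0m
</frame>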